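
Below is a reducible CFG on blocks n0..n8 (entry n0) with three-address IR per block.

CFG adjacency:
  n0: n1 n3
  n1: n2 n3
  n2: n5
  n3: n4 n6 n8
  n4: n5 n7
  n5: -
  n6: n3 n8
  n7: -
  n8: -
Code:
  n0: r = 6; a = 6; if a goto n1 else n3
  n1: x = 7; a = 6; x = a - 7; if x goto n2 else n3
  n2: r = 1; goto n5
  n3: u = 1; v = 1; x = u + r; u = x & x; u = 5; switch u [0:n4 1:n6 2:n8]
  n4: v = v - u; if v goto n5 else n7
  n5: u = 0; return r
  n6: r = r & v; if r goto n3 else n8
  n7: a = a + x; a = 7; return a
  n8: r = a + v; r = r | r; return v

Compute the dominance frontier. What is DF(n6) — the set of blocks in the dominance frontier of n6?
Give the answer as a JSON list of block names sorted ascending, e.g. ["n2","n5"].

idom tree: n1←n0 n2←n1 n3←n0 n4←n3 n5←n0 n6←n3 n7←n4 n8←n3
Join-block Dom:
  n3: preds {n0,n1,n6}: {n0} ∩ {n0,n1} ∩ {n0,n3,n6} = {n0}; idom=n0
  n5: preds {n2,n4}: {n0,n1,n2} ∩ {n0,n3,n4} = {n0}; idom=n0
  n8: preds {n3,n6}: {n0,n3} ∩ {n0,n3,n6} = {n0,n3}; idom=n3

DF derivation:
  n3←n0: walk · to n0
  n3←n1: walk n1 to n0
  n3←n6: walk n6→n3 to n0
  n5←n2: walk n2→n1 to n0
  n5←n4: walk n4→n3 to n0
  n8←n3: walk · to n3
  n8←n6: walk n6 to n3
  n0: DF=∅
  n1: DF={n3,n5}
  n2: DF={n5}
  n3: DF={n3,n5}
  n4: DF={n5}
  n5: DF=∅
  n6: DF={n3,n8}
  n7: DF=∅
  n8: DF=∅

DF(n6) = ["n3", "n8"]

Answer: ["n3", "n8"]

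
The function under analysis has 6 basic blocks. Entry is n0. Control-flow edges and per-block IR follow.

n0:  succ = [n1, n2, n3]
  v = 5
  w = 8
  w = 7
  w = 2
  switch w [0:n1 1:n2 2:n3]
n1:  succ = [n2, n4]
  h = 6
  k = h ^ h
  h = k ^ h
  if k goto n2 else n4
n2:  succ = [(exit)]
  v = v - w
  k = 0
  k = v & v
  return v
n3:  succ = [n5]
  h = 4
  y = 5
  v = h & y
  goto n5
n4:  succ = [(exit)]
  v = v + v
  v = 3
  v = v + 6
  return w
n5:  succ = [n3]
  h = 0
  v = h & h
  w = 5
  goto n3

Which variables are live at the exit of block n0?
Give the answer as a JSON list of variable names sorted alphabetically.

Answer: ["v", "w"]

Analysis:
Per-block:
  n0: {v,w} / ∅
  n1: {h,k} / ∅
  n2: {k,v} / {v,w}
  n3: {h,v,y} / ∅
  n4: {v} / {v,w}
  n5: {h,v,w} / ∅

Live sets:
  n0: in=∅ out={v,w}
  n1: in={v,w} out={v,w}
  n2: in={v,w} out=∅
  n3: in=∅ out=∅
  n4: in={v,w} out=∅
  n5: in=∅ out=∅

live-out(n0) = ["v", "w"]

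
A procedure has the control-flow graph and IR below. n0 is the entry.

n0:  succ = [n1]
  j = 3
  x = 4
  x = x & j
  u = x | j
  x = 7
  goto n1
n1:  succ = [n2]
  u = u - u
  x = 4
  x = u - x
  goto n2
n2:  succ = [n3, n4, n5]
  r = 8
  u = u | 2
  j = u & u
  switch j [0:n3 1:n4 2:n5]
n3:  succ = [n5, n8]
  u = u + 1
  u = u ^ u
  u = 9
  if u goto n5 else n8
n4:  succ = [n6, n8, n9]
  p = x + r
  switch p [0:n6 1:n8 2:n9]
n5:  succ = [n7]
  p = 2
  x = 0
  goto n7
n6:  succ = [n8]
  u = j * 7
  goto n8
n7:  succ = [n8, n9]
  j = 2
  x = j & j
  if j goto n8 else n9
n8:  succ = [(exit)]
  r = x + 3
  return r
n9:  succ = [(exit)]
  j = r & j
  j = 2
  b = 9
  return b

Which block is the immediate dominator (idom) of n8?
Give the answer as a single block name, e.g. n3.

idom tree: n1←n0 n2←n1 n3←n2 n4←n2 n5←n2 n6←n4 n7←n5 n8←n2 n9←n2
Dom∩ at merges:
  n5: preds {n2,n3}: {n0,n1,n2} ∩ {n0,n1,n2,n3} = {n0,n1,n2}; idom=n2
  n8: preds {n3,n4,n6,n7}: {n0,n1,n2,n3} ∩ {n0,n1,n2,n4} ∩ {n0,n1,n2,n4,n6} ∩ {n0,n1,n2,n5,n7} = {n0,n1,n2}; idom=n2
  n9: preds {n4,n7}: {n0,n1,n2,n4} ∩ {n0,n1,n2,n5,n7} = {n0,n1,n2}; idom=n2

idom(n8) = n2

Answer: n2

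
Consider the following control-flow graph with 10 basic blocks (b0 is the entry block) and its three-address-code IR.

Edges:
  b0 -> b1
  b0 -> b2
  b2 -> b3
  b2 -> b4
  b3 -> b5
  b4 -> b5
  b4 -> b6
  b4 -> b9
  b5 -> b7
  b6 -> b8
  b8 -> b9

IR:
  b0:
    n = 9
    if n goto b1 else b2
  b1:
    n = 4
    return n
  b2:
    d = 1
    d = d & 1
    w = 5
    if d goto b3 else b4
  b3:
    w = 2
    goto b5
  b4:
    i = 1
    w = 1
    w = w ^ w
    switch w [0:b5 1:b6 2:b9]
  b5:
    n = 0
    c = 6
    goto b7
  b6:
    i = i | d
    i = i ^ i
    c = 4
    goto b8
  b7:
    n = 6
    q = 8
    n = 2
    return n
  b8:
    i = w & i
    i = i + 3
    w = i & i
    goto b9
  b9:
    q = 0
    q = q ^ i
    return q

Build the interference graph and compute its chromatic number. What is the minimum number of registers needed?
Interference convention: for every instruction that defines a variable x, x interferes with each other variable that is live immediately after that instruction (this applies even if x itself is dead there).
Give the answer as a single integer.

Per-block:
  b0: {n} / ∅
  b1: {n} / ∅
  b2: {d,w} / ∅
  b3: {w} / ∅
  b4: {i,w} / ∅
  b5: {c,n} / ∅
  b6: {c,i} / {d,i}
  b7: {n,q} / ∅
  b8: {i,w} / {i,w}
  b9: {q} / {i}

Live sets:
  live b0: ∅→∅
  live b1: ∅→∅
  live b2: ∅→{d}
  live b3: ∅→∅
  live b4: {d}→{d,i,w}
  live b5: ∅→∅
  live b6: {d,i,w}→{i,w}
  live b7: ∅→∅
  live b8: {i,w}→{i}
  live b9: {i}→∅

Interference:
  c: {i,w}
  d: {i,w}
  i: {c,d,q,w}
  n: ∅
  q: {i}
  w: {c,d,i}

Colouring:
  {c,i,w} pairwise interfere (3-clique) ⇒ χ ≥ 3
  assign c→r2 d→r2 i→r0 n→r0 q→r1 w→r1 — no edge inside a register ⇒ χ ≤ 3
  χ = 3

Answer: 3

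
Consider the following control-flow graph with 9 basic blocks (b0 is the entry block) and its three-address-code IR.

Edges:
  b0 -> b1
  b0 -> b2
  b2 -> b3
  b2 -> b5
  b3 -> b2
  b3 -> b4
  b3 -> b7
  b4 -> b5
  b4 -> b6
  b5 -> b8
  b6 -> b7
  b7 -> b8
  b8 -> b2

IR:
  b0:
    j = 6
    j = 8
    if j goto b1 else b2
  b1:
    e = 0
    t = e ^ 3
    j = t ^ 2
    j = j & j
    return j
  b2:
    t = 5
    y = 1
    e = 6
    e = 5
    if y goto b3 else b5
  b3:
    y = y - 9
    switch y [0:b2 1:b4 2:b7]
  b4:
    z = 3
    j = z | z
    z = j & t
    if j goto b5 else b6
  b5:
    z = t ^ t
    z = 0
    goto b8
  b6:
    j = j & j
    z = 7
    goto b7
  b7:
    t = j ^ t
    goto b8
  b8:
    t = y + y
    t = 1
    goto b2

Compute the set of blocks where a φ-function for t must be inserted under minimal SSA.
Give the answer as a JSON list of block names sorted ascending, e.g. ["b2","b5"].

Answer: ["b2", "b8"]

Analysis:
idom tree: b1←b0 b2←b0 b3←b2 b4←b3 b5←b2 b6←b4 b7←b3 b8←b2
Dom at joins:
  b2: preds {b0,b3,b8}: {b0} ∩ {b0,b2,b3} ∩ {b0,b2,b8} = {b0}; idom=b0
  b5: preds {b2,b4}: {b0,b2} ∩ {b0,b2,b3,b4} = {b0,b2}; idom=b2
  b7: preds {b3,b6}: {b0,b2,b3} ∩ {b0,b2,b3,b4,b6} = {b0,b2,b3}; idom=b3
  b8: preds {b5,b7}: {b0,b2,b5} ∩ {b0,b2,b3,b7} = {b0,b2}; idom=b2

DF walk-up:
  b2←b0: walk · to b0
  b2←b3: walk b3→b2 to b0
  b2←b8: walk b8→b2 to b0
  b5←b2: walk · to b2
  b5←b4: walk b4→b3 to b2
  b7←b3: walk · to b3
  b7←b6: walk b6→b4 to b3
  b8←b5: walk b5 to b2
  b8←b7: walk b7→b3 to b2
  b0: DF=∅
  b1: DF=∅
  b2: DF={b2}
  b3: DF={b2,b5,b8}
  b4: DF={b5,b7}
  b5: DF={b8}
  b6: DF={b7}
  b7: DF={b8}
  b8: DF={b2}

φ for t: defs {b1,b2,b7,b8}
  DF⁺ = {b2,b8}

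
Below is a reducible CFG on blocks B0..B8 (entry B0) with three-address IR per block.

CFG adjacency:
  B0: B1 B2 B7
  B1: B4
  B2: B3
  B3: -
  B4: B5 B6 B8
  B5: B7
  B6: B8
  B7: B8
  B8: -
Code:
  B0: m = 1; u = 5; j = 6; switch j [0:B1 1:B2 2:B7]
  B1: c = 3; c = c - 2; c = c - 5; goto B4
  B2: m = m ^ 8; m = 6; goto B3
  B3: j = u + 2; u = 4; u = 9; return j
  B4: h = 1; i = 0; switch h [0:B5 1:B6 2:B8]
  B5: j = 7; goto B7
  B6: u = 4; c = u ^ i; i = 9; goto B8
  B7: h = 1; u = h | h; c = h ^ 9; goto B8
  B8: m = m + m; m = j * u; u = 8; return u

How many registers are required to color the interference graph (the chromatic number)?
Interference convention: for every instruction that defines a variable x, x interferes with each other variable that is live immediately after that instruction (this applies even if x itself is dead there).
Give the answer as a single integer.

Answer: 5

Analysis:
Per-block:
  B0 def {j,m,u} use ∅
  B1 def {c} use ∅
  B2 def {m} use {m}
  B3 def {j,u} use {u}
  B4 def {h,i} use ∅
  B5 def {j} use ∅
  B6 def {c,i,u} use {i}
  B7 def {c,h,u} use ∅
  B8 def {m,u} use {j,m,u}

Liveness:
  B0 li=∅ lo={j,m,u}
  B1 li={j,m,u} lo={j,m,u}
  B2 li={m,u} lo={u}
  B3 li={u} lo=∅
  B4 li={j,m,u} lo={i,j,m,u}
  B5 li={m} lo={j,m}
  B6 li={i,j,m} lo={j,m,u}
  B7 li={j,m} lo={j,m,u}
  B8 li={j,m,u} lo=∅

Interfere edges:
  c — {j,m,u}
  h — {i,j,m,u}
  i — {h,j,m,u}
  j — {c,h,i,m,u}
  m — {c,h,i,j,u}
  u — {c,h,i,j,m}

Registers:
  lower bound: {h,i,j,m,u} mutually conflict ⇒ χ ≥ 5
  5-colouring: c0={j}  c1={m}  c2={u}  c3={c,h}  c4={i}
  χ = 5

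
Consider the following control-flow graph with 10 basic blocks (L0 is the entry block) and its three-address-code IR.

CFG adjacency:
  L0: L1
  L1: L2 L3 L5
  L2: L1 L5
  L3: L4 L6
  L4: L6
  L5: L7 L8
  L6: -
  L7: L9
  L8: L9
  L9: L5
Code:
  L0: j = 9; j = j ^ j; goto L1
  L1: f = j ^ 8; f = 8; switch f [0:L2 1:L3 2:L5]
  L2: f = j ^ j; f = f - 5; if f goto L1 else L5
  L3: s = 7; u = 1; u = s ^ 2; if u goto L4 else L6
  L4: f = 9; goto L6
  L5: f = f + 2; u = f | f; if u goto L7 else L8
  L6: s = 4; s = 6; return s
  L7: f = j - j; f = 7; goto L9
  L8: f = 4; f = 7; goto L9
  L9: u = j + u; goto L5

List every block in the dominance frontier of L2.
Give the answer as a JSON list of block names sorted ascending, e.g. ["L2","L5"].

idom tree: L1←L0 L2←L1 L3←L1 L4←L3 L5←L1 L6←L3 L7←L5 L8←L5 L9←L5
Dom∩ at merges:
  L1: preds {L0,L2}: {L0} ∩ {L0,L1,L2} = {L0}; idom=L0
  L5: preds {L1,L2,L9}: {L0,L1} ∩ {L0,L1,L2} ∩ {L0,L1,L5,L9} = {L0,L1}; idom=L1
  L6: preds {L3,L4}: {L0,L1,L3} ∩ {L0,L1,L3,L4} = {L0,L1,L3}; idom=L3
  L9: preds {L7,L8}: {L0,L1,L5,L7} ∩ {L0,L1,L5,L8} = {L0,L1,L5}; idom=L5

Frontier:
  L1←L0: walk · to L0
  L1←L2: walk L2→L1 to L0
  L5←L1: walk · to L1
  L5←L2: walk L2 to L1
  L5←L9: walk L9→L5 to L1
  L6←L3: walk · to L3
  L6←L4: walk L4 to L3
  L9←L7: walk L7 to L5
  L9←L8: walk L8 to L5
  L0 → ∅
  L1 → {L1}
  L2 → {L1,L5}
  L3 → ∅
  L4 → {L6}
  L5 → {L5}
  L6 → ∅
  L7 → {L9}
  L8 → {L9}
  L9 → {L5}

DF(L2) = ["L1", "L5"]

Answer: ["L1", "L5"]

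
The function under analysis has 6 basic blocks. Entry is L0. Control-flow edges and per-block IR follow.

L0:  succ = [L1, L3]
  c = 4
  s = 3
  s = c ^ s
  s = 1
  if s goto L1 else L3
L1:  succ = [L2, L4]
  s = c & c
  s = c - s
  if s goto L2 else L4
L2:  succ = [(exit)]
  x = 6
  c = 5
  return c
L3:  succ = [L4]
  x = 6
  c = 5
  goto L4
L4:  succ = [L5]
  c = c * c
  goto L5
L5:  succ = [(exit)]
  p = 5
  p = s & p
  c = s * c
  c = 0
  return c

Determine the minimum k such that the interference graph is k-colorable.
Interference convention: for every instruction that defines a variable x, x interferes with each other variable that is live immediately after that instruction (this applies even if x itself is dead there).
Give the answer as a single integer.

Per-block:
  L0: def={c,s} ue=∅
  L1: def={s} ue={c}
  L2: def={c,x} ue=∅
  L3: def={c,x} ue=∅
  L4: def={c} ue={c}
  L5: def={c,p} ue={c,s}

Live sets:
  L0: in=∅ out={c,s}
  L1: in={c} out={c,s}
  L2: in=∅ out=∅
  L3: in={s} out={c,s}
  L4: in={c,s} out={c,s}
  L5: in={c,s} out=∅

Interfere edges:
  c↔{p,s}
  p↔{c,s}
  s↔{c,p,x}
  x↔{s}

Chromatic number:
  lower bound: {c,p,s} mutually conflict ⇒ χ ≥ 3
  assign c→r1 p→r2 s→r0 x→r1 — no edge inside a register ⇒ χ ≤ 3
  χ = 3

Answer: 3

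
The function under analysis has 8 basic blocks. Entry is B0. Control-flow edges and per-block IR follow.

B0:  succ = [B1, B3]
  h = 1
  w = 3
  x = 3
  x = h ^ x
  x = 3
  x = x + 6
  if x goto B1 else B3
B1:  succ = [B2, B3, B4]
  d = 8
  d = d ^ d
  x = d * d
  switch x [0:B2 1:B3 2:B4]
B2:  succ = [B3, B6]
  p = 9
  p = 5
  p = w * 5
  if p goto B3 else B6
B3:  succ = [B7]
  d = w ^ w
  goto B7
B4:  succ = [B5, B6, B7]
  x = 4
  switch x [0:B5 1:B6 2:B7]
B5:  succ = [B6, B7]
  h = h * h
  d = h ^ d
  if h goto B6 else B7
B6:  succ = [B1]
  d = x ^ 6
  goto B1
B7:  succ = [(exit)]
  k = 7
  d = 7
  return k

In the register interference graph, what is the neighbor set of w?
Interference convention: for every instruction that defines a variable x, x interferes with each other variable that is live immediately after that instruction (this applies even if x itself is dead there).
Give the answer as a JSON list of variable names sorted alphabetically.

Answer: ["d", "h", "p", "x"]

Analysis:
Per-block:
  B0: def={h,w,x} ue=∅
  B1: def={d,x} ue=∅
  B2: def={p} ue={w}
  B3: def={d} ue={w}
  B4: def={x} ue=∅
  B5: def={d,h} ue={d,h}
  B6: def={d} ue={x}
  B7: def={d,k} ue=∅

Live sets:
  B0: in=∅ out={h,w}
  B1: in={h,w} out={d,h,w,x}
  B2: in={h,w,x} out={h,w,x}
  B3: in={w} out=∅
  B4: in={d,h,w} out={d,h,w,x}
  B5: in={d,h,w,x} out={h,w,x}
  B6: in={h,w,x} out={h,w}
  B7: in=∅ out=∅

Interfere edges:
  d: {h,k,w,x}
  h: {d,p,w,x}
  k: {d}
  p: {h,w,x}
  w: {d,h,p,x}
  x: {d,h,p,w}

N(w) = ["d", "h", "p", "x"]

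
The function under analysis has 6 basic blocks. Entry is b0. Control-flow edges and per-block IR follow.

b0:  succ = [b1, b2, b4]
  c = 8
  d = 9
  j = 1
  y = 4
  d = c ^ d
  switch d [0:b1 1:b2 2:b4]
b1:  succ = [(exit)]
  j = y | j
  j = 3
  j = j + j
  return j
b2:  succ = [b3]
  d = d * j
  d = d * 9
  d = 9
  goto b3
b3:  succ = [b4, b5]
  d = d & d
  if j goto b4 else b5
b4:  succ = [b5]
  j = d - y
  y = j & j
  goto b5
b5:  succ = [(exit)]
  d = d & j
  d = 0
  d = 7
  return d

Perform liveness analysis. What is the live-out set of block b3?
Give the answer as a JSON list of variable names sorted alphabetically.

Block summaries:
  b0: def={c,d,j,y} ue=∅
  b1: def={j} ue={j,y}
  b2: def={d} ue={d,j}
  b3: def={d} ue={d,j}
  b4: def={j,y} ue={d,y}
  b5: def={d} ue={d,j}

Live sets:
  live b0: ∅→{d,j,y}
  live b1: {j,y}→∅
  live b2: {d,j,y}→{d,j,y}
  live b3: {d,j,y}→{d,j,y}
  live b4: {d,y}→{d,j}
  live b5: {d,j}→∅

live-out(b3) = ["d", "j", "y"]

Answer: ["d", "j", "y"]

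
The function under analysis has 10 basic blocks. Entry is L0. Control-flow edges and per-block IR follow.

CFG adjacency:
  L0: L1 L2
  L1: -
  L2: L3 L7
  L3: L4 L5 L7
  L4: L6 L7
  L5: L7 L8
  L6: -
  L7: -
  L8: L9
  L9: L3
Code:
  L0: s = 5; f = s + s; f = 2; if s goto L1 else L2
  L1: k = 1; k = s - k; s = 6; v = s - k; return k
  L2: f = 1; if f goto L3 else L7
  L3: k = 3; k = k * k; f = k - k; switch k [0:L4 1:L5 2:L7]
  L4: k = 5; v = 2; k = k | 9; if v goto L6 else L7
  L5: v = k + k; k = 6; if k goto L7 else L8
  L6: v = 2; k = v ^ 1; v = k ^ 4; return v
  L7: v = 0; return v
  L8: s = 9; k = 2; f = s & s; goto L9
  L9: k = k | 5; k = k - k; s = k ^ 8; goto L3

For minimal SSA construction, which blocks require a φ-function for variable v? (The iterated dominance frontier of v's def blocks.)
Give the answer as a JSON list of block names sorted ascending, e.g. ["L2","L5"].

Answer: ["L3", "L7"]

Working:
idom tree: L1←L0 L2←L0 L3←L2 L4←L3 L5←L3 L6←L4 L7←L2 L8←L5 L9←L8
Dom∩ at merges:
  L3: preds {L2,L9}: {L0,L2} ∩ {L0,L2,L3,L5,L8,L9} = {L0,L2}; idom=L2
  L7: preds {L2,L3,L4,L5}: {L0,L2} ∩ {L0,L2,L3} ∩ {L0,L2,L3,L4} ∩ {L0,L2,L3,L5} = {L0,L2}; idom=L2

Frontier:
  L3←L2: walk · to L2
  L3←L9: walk L9→L8→L5→L3 to L2
  L7←L2: walk · to L2
  L7←L3: walk L3 to L2
  L7←L4: walk L4→L3 to L2
  L7←L5: walk L5→L3 to L2
  L0: DF=∅
  L1: DF=∅
  L2: DF=∅
  L3: DF={L3,L7}
  L4: DF={L7}
  L5: DF={L3,L7}
  L6: DF=∅
  L7: DF=∅
  L8: DF={L3}
  L9: DF={L3}

φ for v: defs {L1,L4,L5,L6,L7}
  DF⁺ = {L3,L7}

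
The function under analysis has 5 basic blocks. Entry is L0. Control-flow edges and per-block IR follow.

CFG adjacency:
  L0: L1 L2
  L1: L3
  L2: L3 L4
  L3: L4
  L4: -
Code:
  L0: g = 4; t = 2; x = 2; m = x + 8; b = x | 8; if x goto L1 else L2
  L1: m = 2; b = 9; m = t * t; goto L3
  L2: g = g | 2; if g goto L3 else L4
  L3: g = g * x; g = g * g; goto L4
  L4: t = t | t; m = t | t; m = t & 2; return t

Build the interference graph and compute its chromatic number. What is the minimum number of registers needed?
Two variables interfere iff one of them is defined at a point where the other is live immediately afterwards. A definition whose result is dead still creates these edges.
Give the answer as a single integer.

Answer: 4

Analysis:
Block summaries:
  L0 def {b,g,m,t,x} use ∅
  L1 def {b,m} use {t}
  L2 def {g} use {g}
  L3 def {g} use {g,x}
  L4 def {m,t} use {t}

Backward fixpoint:
  live L0: ∅→{g,t,x}
  live L1: {g,t,x}→{g,t,x}
  live L2: {g,t,x}→{g,t,x}
  live L3: {g,t,x}→{t}
  live L4: {t}→∅

Interfere edges:
  b: {g,t,x}
  g: {b,m,t,x}
  m: {g,t,x}
  t: {b,g,m,x}
  x: {b,g,m,t}

Registers:
  clique {b,g,t,x} ⇒ need ≥ 4
  4-colouring: R0={g}  R1={t}  R2={x}  R3={b,m}
  χ = 4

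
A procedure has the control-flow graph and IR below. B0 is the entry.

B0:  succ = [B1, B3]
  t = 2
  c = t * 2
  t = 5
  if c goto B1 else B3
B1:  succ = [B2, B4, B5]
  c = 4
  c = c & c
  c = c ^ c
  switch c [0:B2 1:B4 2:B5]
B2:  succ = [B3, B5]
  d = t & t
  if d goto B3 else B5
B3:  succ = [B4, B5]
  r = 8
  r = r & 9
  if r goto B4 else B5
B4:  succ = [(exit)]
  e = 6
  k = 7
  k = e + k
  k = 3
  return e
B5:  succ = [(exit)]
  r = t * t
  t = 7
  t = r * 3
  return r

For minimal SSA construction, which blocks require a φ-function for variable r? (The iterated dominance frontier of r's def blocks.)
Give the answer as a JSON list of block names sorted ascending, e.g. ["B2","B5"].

idom tree: B1←B0 B2←B1 B3←B0 B4←B0 B5←B0
Dom∩ at merges:
  B3: preds {B0,B2}: {B0} ∩ {B0,B1,B2} = {B0}; idom=B0
  B4: preds {B1,B3}: {B0,B1} ∩ {B0,B3} = {B0}; idom=B0
  B5: preds {B1,B2,B3}: {B0,B1} ∩ {B0,B1,B2} ∩ {B0,B3} = {B0}; idom=B0

Frontier:
  B3←B0: walk · to B0
  B3←B2: walk B2→B1 to B0
  B4←B1: walk B1 to B0
  B4←B3: walk B3 to B0
  B5←B1: walk B1 to B0
  B5←B2: walk B2→B1 to B0
  B5←B3: walk B3 to B0
  DF(B0)=∅
  DF(B1)={B3,B4,B5}
  DF(B2)={B3,B5}
  DF(B3)={B4,B5}
  DF(B4)=∅
  DF(B5)=∅

φ for r: defs {B3,B5}
  DF⁺ = {B4,B5}

Answer: ["B4", "B5"]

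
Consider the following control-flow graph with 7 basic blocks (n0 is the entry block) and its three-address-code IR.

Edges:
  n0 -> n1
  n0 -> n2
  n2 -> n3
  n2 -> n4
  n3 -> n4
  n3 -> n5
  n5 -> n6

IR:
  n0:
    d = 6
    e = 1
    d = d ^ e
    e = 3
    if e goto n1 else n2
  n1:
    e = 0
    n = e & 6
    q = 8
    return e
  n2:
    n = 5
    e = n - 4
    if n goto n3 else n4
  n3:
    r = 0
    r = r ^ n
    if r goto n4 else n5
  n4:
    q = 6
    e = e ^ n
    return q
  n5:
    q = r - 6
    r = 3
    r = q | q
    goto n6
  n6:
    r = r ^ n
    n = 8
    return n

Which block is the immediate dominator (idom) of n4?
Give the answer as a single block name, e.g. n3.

Answer: n2

Working:
idom tree: n1←n0 n2←n0 n3←n2 n4←n2 n5←n3 n6←n5
Dom∩ at merges:
  n4: preds {n2,n3}: {n0,n2} ∩ {n0,n2,n3} = {n0,n2}; idom=n2

idom(n4) = n2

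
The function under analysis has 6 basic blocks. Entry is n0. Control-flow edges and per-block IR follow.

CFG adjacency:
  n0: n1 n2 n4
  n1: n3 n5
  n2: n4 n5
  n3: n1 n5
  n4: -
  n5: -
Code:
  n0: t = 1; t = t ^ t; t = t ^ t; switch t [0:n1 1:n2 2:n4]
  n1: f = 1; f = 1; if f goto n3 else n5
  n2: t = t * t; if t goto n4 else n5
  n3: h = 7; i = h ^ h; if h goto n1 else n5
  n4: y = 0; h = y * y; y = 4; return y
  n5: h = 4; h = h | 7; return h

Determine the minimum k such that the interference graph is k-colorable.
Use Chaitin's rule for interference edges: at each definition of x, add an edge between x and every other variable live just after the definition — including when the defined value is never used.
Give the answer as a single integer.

Answer: 2

Working:
Per-block:
  n0: def={t} ue=∅
  n1: def={f} ue=∅
  n2: def={t} ue={t}
  n3: def={h,i} ue=∅
  n4: def={h,y} ue=∅
  n5: def={h} ue=∅

Backward fixpoint:
  n0 li=∅ lo={t}
  n1 li=∅ lo=∅
  n2 li={t} lo=∅
  n3 li=∅ lo=∅
  n4 li=∅ lo=∅
  n5 li=∅ lo=∅

Conflict graph:
  f — ∅
  h — {i}
  i — {h}
  t — ∅
  y — ∅

Colouring:
  clique {h,i} ⇒ need ≥ 2
  2-colouring: c0={f,h,t,y}  c1={i}
  χ = 2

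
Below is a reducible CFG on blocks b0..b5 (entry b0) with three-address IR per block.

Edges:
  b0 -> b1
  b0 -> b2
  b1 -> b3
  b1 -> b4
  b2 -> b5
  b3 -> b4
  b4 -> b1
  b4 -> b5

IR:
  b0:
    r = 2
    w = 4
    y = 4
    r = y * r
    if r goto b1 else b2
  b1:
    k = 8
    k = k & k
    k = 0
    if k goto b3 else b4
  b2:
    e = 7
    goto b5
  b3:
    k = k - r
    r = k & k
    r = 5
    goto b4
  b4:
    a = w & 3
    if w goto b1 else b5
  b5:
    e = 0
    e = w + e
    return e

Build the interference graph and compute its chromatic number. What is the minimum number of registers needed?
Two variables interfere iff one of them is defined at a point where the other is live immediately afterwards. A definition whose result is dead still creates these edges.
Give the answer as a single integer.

def/use:
  b0: def={r,w,y} ue=∅
  b1: def={k} ue=∅
  b2: def={e} ue=∅
  b3: def={k,r} ue={k,r}
  b4: def={a} ue={w}
  b5: def={e} ue={w}

Liveness:
  b0 li=∅ lo={r,w}
  b1 li={r,w} lo={k,r,w}
  b2 li={w} lo={w}
  b3 li={k,r,w} lo={r,w}
  b4 li={r,w} lo={r,w}
  b5 li={w} lo=∅

Interfere edges:
  a — {r,w}
  e — {w}
  k — {r,w}
  r — {a,k,w,y}
  w — {a,e,k,r,y}
  y — {r,w}

Colouring:
  {a,r,w} pairwise interfere (3-clique) ⇒ χ ≥ 3
  assign a→c2 e→c1 k→c2 r→c1 w→c0 y→c2 — no edge inside a register ⇒ χ ≤ 3
  χ = 3

Answer: 3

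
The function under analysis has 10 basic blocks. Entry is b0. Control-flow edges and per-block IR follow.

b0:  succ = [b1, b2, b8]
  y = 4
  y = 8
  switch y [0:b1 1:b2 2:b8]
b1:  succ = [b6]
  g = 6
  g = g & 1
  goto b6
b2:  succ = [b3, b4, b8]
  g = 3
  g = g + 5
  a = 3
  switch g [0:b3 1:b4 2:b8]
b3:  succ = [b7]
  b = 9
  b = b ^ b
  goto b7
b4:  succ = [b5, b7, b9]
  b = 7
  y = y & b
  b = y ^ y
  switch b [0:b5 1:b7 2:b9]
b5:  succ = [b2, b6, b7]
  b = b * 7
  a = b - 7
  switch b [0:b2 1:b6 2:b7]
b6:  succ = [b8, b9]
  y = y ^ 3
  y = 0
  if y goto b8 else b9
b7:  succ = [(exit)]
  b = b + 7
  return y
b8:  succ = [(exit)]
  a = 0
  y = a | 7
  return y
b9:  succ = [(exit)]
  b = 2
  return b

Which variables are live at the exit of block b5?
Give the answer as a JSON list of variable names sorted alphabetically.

Answer: ["b", "y"]

Analysis:
Block summaries:
  b0: def={y} ue=∅
  b1: def={g} ue=∅
  b2: def={a,g} ue=∅
  b3: def={b} ue=∅
  b4: def={b,y} ue={y}
  b5: def={a,b} ue={b}
  b6: def={y} ue={y}
  b7: def={b} ue={b,y}
  b8: def={a,y} ue=∅
  b9: def={b} ue=∅

Backward fixpoint:
  b0: in=∅ out={y}
  b1: in={y} out={y}
  b2: in={y} out={y}
  b3: in={y} out={b,y}
  b4: in={y} out={b,y}
  b5: in={b,y} out={b,y}
  b6: in={y} out=∅
  b7: in={b,y} out=∅
  b8: in=∅ out=∅
  b9: in=∅ out=∅

live-out(b5) = ["b", "y"]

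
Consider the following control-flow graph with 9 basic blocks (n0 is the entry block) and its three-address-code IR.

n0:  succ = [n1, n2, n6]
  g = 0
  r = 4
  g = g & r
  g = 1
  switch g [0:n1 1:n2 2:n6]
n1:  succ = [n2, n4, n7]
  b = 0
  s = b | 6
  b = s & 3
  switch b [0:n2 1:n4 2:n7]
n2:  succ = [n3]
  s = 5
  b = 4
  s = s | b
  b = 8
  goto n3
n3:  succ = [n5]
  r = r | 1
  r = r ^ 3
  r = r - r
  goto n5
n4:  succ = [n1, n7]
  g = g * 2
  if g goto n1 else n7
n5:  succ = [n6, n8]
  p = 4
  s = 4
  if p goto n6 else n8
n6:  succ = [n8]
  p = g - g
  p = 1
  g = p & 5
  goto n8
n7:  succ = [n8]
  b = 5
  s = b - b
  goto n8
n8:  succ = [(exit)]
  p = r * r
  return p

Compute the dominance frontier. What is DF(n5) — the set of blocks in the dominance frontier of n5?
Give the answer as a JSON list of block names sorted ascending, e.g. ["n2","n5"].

Answer: ["n6", "n8"]

Derivation:
idom tree: n1←n0 n2←n0 n3←n2 n4←n1 n5←n3 n6←n0 n7←n1 n8←n0
Dom at joins:
  n1: preds {n0,n4}: {n0} ∩ {n0,n1,n4} = {n0}; idom=n0
  n2: preds {n0,n1}: {n0} ∩ {n0,n1} = {n0}; idom=n0
  n6: preds {n0,n5}: {n0} ∩ {n0,n2,n3,n5} = {n0}; idom=n0
  n7: preds {n1,n4}: {n0,n1} ∩ {n0,n1,n4} = {n0,n1}; idom=n1
  n8: preds {n5,n6,n7}: {n0,n2,n3,n5} ∩ {n0,n6} ∩ {n0,n1,n7} = {n0}; idom=n0

Frontier:
  n1←n0: walk · to n0
  n1←n4: walk n4→n1 to n0
  n2←n0: walk · to n0
  n2←n1: walk n1 to n0
  n6←n0: walk · to n0
  n6←n5: walk n5→n3→n2 to n0
  n7←n1: walk · to n1
  n7←n4: walk n4 to n1
  n8←n5: walk n5→n3→n2 to n0
  n8←n6: walk n6 to n0
  n8←n7: walk n7→n1 to n0
  n0 → ∅
  n1 → {n1,n2,n8}
  n2 → {n6,n8}
  n3 → {n6,n8}
  n4 → {n1,n7}
  n5 → {n6,n8}
  n6 → {n8}
  n7 → {n8}
  n8 → ∅

DF(n5) = ["n6", "n8"]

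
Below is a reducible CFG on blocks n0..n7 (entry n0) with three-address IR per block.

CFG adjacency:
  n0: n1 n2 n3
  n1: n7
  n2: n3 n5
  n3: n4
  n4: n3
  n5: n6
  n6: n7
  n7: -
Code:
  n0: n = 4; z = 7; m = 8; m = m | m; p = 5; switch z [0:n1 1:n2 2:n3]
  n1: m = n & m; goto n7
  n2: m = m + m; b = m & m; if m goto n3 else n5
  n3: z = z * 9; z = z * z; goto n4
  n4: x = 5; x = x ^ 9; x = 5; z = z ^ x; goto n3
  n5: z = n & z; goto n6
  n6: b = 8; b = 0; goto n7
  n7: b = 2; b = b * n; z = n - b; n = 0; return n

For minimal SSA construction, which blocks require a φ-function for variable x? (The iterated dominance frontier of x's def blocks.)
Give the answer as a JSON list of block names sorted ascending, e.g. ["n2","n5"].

Answer: ["n3"]

Derivation:
idom tree: n1←n0 n2←n0 n3←n0 n4←n3 n5←n2 n6←n5 n7←n0
Dom at joins:
  n3: preds {n0,n2,n4}: {n0} ∩ {n0,n2} ∩ {n0,n3,n4} = {n0}; idom=n0
  n7: preds {n1,n6}: {n0,n1} ∩ {n0,n2,n5,n6} = {n0}; idom=n0

DF derivation:
  n3←n0: walk · to n0
  n3←n2: walk n2 to n0
  n3←n4: walk n4→n3 to n0
  n7←n1: walk n1 to n0
  n7←n6: walk n6→n5→n2 to n0
  DF(n0)=∅
  DF(n1)={n7}
  DF(n2)={n3,n7}
  DF(n3)={n3}
  DF(n4)={n3}
  DF(n5)={n7}
  DF(n6)={n7}
  DF(n7)=∅

φ for x: defs {n4}
  DF⁺ = {n3}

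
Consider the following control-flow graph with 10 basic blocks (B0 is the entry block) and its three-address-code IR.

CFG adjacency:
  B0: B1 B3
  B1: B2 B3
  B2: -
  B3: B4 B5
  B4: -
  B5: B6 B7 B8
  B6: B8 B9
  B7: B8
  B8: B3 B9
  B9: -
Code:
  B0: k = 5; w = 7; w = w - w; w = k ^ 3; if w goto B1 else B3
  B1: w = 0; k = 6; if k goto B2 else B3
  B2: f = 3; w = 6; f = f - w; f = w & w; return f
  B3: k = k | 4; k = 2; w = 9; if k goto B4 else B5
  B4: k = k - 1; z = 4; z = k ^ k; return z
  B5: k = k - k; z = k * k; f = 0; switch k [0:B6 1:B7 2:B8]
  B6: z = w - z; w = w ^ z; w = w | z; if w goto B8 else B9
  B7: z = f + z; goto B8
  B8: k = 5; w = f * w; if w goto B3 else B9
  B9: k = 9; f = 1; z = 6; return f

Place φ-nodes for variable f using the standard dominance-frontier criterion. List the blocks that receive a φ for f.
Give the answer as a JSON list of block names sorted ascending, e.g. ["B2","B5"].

Answer: ["B3"]

Analysis:
idom tree: B1←B0 B2←B1 B3←B0 B4←B3 B5←B3 B6←B5 B7←B5 B8←B5 B9←B5
Dom at joins:
  B3: preds {B0,B1,B8}: {B0} ∩ {B0,B1} ∩ {B0,B3,B5,B8} = {B0}; idom=B0
  B8: preds {B5,B6,B7}: {B0,B3,B5} ∩ {B0,B3,B5,B6} ∩ {B0,B3,B5,B7} = {B0,B3,B5}; idom=B5
  B9: preds {B6,B8}: {B0,B3,B5,B6} ∩ {B0,B3,B5,B8} = {B0,B3,B5}; idom=B5

DF walk-up:
  join B3 pred B0: · stop@B0
  join B3 pred B1: B1 stop@B0
  join B3 pred B8: B8→B5→B3 stop@B0
  join B8 pred B5: · stop@B5
  join B8 pred B6: B6 stop@B5
  join B8 pred B7: B7 stop@B5
  join B9 pred B6: B6 stop@B5
  join B9 pred B8: B8 stop@B5
  B0: DF=∅
  B1: DF={B3}
  B2: DF=∅
  B3: DF={B3}
  B4: DF=∅
  B5: DF={B3}
  B6: DF={B8,B9}
  B7: DF={B8}
  B8: DF={B3,B9}
  B9: DF=∅

φ for f: defs {B2,B5,B9}
  DF⁺ = {B3}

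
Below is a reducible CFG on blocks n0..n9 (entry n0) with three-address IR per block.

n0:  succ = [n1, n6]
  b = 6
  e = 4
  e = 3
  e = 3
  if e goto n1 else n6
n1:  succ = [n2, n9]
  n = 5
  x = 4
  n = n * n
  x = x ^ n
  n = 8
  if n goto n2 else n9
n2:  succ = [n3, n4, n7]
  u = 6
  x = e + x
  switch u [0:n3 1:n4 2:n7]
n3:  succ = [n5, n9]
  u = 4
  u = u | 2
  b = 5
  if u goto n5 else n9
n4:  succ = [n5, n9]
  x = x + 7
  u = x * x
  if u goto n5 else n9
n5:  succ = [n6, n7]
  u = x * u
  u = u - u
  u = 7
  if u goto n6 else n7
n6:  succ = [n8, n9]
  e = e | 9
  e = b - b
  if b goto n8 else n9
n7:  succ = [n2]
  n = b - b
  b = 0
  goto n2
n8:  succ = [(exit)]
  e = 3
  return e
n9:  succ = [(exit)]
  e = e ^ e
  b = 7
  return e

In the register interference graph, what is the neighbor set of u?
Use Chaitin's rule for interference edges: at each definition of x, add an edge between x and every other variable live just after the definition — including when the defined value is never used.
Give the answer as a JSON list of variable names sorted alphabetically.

Block summaries:
  n0: {b,e} / ∅
  n1: {n,x} / ∅
  n2: {u,x} / {e,x}
  n3: {b,u} / ∅
  n4: {u,x} / {x}
  n5: {u} / {u,x}
  n6: {e} / {b,e}
  n7: {b,n} / {b}
  n8: {e} / ∅
  n9: {b,e} / {e}

Backward fixpoint:
  live n0: ∅→{b,e}
  live n1: {b,e}→{b,e,x}
  live n2: {b,e,x}→{b,e,x}
  live n3: {e,x}→{b,e,u,x}
  live n4: {b,e,x}→{b,e,u,x}
  live n5: {b,e,u,x}→{b,e,x}
  live n6: {b,e}→{e}
  live n7: {b,e,x}→{b,e,x}
  live n8: ∅→∅
  live n9: {e}→∅

Interference:
  b: {e,n,u,x}
  e: {b,n,u,x}
  n: {b,e,x}
  u: {b,e,x}
  x: {b,e,n,u}

N(u) = ["b", "e", "x"]

Answer: ["b", "e", "x"]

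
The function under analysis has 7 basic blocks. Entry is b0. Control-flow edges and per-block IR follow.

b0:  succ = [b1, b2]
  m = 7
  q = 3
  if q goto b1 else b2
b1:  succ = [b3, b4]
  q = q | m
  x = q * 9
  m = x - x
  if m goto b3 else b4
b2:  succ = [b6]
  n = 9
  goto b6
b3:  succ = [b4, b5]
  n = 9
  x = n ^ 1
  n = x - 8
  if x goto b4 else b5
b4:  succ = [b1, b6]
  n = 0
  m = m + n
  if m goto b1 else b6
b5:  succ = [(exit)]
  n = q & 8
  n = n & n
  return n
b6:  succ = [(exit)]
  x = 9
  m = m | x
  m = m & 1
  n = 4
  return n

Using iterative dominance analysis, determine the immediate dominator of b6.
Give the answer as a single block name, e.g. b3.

Answer: b0

Analysis:
idom tree: b1←b0 b2←b0 b3←b1 b4←b1 b5←b3 b6←b0
Dom at joins:
  b1: preds {b0,b4}: {b0} ∩ {b0,b1,b4} = {b0}; idom=b0
  b4: preds {b1,b3}: {b0,b1} ∩ {b0,b1,b3} = {b0,b1}; idom=b1
  b6: preds {b2,b4}: {b0,b2} ∩ {b0,b1,b4} = {b0}; idom=b0

idom(b6) = b0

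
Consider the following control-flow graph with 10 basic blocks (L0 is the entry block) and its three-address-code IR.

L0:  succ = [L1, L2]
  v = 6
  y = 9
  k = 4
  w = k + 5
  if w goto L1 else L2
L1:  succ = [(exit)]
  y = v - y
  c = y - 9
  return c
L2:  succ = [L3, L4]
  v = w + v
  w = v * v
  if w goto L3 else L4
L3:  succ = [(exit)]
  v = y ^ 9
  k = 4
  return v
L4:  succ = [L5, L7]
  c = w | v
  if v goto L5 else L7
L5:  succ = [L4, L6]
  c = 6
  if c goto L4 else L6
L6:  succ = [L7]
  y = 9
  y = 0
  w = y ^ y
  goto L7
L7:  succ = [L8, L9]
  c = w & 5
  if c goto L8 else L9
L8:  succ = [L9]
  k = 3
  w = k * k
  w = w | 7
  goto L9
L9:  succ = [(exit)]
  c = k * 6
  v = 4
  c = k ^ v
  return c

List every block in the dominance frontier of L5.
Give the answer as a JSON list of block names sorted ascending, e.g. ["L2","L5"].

Answer: ["L4", "L7"]

Analysis:
idom tree: L1←L0 L2←L0 L3←L2 L4←L2 L5←L4 L6←L5 L7←L4 L8←L7 L9←L7
Join-block Dom:
  L4: preds {L2,L5}: {L0,L2} ∩ {L0,L2,L4,L5} = {L0,L2}; idom=L2
  L7: preds {L4,L6}: {L0,L2,L4} ∩ {L0,L2,L4,L5,L6} = {L0,L2,L4}; idom=L4
  L9: preds {L7,L8}: {L0,L2,L4,L7} ∩ {L0,L2,L4,L7,L8} = {L0,L2,L4,L7}; idom=L7

DF walk-up:
  join L4 pred L2: · stop@L2
  join L4 pred L5: L5→L4 stop@L2
  join L7 pred L4: · stop@L4
  join L7 pred L6: L6→L5 stop@L4
  join L9 pred L7: · stop@L7
  join L9 pred L8: L8 stop@L7
  L0: DF=∅
  L1: DF=∅
  L2: DF=∅
  L3: DF=∅
  L4: DF={L4}
  L5: DF={L4,L7}
  L6: DF={L7}
  L7: DF=∅
  L8: DF={L9}
  L9: DF=∅

DF(L5) = ["L4", "L7"]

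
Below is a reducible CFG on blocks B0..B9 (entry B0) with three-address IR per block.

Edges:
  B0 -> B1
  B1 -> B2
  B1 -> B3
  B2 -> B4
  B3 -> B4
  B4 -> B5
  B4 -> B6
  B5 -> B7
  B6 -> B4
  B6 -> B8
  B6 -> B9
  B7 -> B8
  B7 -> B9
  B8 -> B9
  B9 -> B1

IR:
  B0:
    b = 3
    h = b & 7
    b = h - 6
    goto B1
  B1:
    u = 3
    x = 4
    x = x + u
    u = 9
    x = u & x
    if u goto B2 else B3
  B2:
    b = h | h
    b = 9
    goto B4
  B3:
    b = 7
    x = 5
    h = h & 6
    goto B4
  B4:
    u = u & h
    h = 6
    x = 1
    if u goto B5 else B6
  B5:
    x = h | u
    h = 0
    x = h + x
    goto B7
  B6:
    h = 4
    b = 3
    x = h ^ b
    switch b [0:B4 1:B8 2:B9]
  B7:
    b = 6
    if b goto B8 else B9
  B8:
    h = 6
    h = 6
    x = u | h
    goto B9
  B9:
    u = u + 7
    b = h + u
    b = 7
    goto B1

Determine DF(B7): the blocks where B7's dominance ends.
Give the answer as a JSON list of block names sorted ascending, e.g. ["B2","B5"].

idom tree: B1←B0 B2←B1 B3←B1 B4←B1 B5←B4 B6←B4 B7←B5 B8←B4 B9←B4
Join-block Dom:
  B1: preds {B0,B9}: {B0} ∩ {B0,B1,B4,B9} = {B0}; idom=B0
  B4: preds {B2,B3,B6}: {B0,B1,B2} ∩ {B0,B1,B3} ∩ {B0,B1,B4,B6} = {B0,B1}; idom=B1
  B8: preds {B6,B7}: {B0,B1,B4,B6} ∩ {B0,B1,B4,B5,B7} = {B0,B1,B4}; idom=B4
  B9: preds {B6,B7,B8}: {B0,B1,B4,B6} ∩ {B0,B1,B4,B5,B7} ∩ {B0,B1,B4,B8} = {B0,B1,B4}; idom=B4

Frontier:
  join B1 pred B0: · stop@B0
  join B1 pred B9: B9→B4→B1 stop@B0
  join B4 pred B2: B2 stop@B1
  join B4 pred B3: B3 stop@B1
  join B4 pred B6: B6→B4 stop@B1
  join B8 pred B6: B6 stop@B4
  join B8 pred B7: B7→B5 stop@B4
  join B9 pred B6: B6 stop@B4
  join B9 pred B7: B7→B5 stop@B4
  join B9 pred B8: B8 stop@B4
  B0 → ∅
  B1 → {B1}
  B2 → {B4}
  B3 → {B4}
  B4 → {B1,B4}
  B5 → {B8,B9}
  B6 → {B4,B8,B9}
  B7 → {B8,B9}
  B8 → {B9}
  B9 → {B1}

DF(B7) = ["B8", "B9"]

Answer: ["B8", "B9"]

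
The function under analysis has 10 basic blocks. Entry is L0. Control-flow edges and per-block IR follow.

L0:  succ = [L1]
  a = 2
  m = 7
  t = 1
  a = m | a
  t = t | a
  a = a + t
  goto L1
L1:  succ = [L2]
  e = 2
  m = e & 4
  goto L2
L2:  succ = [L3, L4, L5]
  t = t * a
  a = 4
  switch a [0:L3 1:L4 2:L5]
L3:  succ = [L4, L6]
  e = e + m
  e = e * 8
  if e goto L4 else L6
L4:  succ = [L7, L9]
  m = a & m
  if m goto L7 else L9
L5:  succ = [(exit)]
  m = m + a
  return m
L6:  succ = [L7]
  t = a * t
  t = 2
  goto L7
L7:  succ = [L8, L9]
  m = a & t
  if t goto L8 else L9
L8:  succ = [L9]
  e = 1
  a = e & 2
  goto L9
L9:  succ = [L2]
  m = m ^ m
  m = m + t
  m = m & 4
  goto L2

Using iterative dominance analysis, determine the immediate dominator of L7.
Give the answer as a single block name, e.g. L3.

idom tree: L1←L0 L2←L1 L3←L2 L4←L2 L5←L2 L6←L3 L7←L2 L8←L7 L9←L2
Join-block Dom:
  L2: preds {L1,L9}: {L0,L1} ∩ {L0,L1,L2,L9} = {L0,L1}; idom=L1
  L4: preds {L2,L3}: {L0,L1,L2} ∩ {L0,L1,L2,L3} = {L0,L1,L2}; idom=L2
  L7: preds {L4,L6}: {L0,L1,L2,L4} ∩ {L0,L1,L2,L3,L6} = {L0,L1,L2}; idom=L2
  L9: preds {L4,L7,L8}: {L0,L1,L2,L4} ∩ {L0,L1,L2,L7} ∩ {L0,L1,L2,L7,L8} = {L0,L1,L2}; idom=L2

idom(L7) = L2

Answer: L2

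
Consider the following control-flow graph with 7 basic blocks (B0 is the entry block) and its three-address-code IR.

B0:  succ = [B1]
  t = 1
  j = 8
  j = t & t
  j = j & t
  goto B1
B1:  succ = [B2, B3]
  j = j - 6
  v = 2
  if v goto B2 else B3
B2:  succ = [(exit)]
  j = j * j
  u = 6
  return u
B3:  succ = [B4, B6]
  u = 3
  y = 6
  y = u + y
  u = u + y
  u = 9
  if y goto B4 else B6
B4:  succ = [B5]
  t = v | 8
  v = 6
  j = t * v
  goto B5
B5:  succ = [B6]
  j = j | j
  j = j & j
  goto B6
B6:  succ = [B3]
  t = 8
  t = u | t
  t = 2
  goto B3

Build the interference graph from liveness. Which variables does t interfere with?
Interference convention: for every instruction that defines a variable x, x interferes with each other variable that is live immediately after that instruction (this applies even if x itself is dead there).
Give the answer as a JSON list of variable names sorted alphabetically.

Answer: ["j", "u", "v"]

Derivation:
def/use:
  B0: {j,t} / ∅
  B1: {j,v} / {j}
  B2: {j,u} / {j}
  B3: {u,y} / ∅
  B4: {j,t,v} / {v}
  B5: {j} / {j}
  B6: {t} / {u}

Live sets:
  B0: in=∅ out={j}
  B1: in={j} out={j,v}
  B2: in={j} out=∅
  B3: in={v} out={u,v}
  B4: in={u,v} out={j,u,v}
  B5: in={j,u,v} out={u,v}
  B6: in={u,v} out={v}

Interference:
  j — {t,u,v}
  t — {j,u,v}
  u — {j,t,v,y}
  v — {j,t,u,y}
  y — {u,v}

N(t) = ["j", "u", "v"]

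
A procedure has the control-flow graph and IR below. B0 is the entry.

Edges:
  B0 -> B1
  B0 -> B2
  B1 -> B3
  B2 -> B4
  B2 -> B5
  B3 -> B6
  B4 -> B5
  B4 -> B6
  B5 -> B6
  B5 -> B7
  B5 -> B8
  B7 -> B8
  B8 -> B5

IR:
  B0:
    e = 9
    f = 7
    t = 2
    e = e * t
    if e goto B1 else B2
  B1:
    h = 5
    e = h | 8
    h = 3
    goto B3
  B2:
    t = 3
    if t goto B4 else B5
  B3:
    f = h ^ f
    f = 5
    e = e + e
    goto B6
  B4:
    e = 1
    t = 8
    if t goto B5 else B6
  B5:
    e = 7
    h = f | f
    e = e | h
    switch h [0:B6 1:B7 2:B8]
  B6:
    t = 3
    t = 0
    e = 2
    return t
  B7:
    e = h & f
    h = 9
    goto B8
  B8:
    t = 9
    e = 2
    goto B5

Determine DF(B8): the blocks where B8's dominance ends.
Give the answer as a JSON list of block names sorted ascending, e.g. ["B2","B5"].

idom tree: B1←B0 B2←B0 B3←B1 B4←B2 B5←B2 B6←B0 B7←B5 B8←B5
Join-block Dom:
  B5: preds {B2,B4,B8}: {B0,B2} ∩ {B0,B2,B4} ∩ {B0,B2,B5,B8} = {B0,B2}; idom=B2
  B6: preds {B3,B4,B5}: {B0,B1,B3} ∩ {B0,B2,B4} ∩ {B0,B2,B5} = {B0}; idom=B0
  B8: preds {B5,B7}: {B0,B2,B5} ∩ {B0,B2,B5,B7} = {B0,B2,B5}; idom=B5

DF derivation:
  B5←B2: walk · to B2
  B5←B4: walk B4 to B2
  B5←B8: walk B8→B5 to B2
  B6←B3: walk B3→B1 to B0
  B6←B4: walk B4→B2 to B0
  B6←B5: walk B5→B2 to B0
  B8←B5: walk · to B5
  B8←B7: walk B7 to B5
  B0 → ∅
  B1 → {B6}
  B2 → {B6}
  B3 → {B6}
  B4 → {B5,B6}
  B5 → {B5,B6}
  B6 → ∅
  B7 → {B8}
  B8 → {B5}

DF(B8) = ["B5"]

Answer: ["B5"]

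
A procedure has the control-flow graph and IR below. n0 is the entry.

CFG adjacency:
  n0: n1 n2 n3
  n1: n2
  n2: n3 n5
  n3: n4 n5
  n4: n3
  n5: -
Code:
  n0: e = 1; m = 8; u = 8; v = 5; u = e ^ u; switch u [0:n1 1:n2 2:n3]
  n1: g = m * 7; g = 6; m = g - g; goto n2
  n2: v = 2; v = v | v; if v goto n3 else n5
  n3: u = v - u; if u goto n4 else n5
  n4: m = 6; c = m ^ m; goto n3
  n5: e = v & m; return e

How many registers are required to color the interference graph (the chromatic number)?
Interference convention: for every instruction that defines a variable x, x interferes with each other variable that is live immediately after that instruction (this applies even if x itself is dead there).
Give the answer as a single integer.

def/use:
  n0: {e,m,u,v} / ∅
  n1: {g,m} / {m}
  n2: {v} / ∅
  n3: {u} / {u,v}
  n4: {c,m} / ∅
  n5: {e} / {m,v}

Live sets:
  n0: in=∅ out={m,u,v}
  n1: in={m,u} out={m,u}
  n2: in={m,u} out={m,u,v}
  n3: in={m,u,v} out={m,u,v}
  n4: in={u,v} out={m,u,v}
  n5: in={m,v} out=∅

Conflict graph:
  c↔{m,u,v}
  e↔{m,u,v}
  g↔{u}
  m↔{c,e,u,v}
  u↔{c,e,g,m,v}
  v↔{c,e,m,u}

Chromatic number:
  lower bound: {c,m,u,v} mutually conflict ⇒ χ ≥ 4
  4-colouring: c0={u}  c1={g,m}  c2={v}  c3={c,e}
  χ = 4

Answer: 4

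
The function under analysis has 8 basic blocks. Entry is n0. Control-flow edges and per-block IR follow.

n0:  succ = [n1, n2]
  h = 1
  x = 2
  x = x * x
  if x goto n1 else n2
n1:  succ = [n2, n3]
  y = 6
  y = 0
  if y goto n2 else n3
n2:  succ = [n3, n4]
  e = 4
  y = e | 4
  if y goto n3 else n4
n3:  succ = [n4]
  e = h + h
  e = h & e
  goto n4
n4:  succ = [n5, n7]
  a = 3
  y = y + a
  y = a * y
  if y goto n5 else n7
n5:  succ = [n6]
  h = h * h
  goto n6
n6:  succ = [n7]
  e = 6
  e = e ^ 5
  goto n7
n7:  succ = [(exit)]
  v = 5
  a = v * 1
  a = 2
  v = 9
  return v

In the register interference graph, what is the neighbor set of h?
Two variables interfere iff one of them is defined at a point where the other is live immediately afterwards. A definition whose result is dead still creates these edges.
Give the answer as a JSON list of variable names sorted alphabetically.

Block summaries:
  n0: def={h,x} ue=∅
  n1: def={y} ue=∅
  n2: def={e,y} ue=∅
  n3: def={e} ue={h}
  n4: def={a,y} ue={y}
  n5: def={h} ue={h}
  n6: def={e} ue=∅
  n7: def={a,v} ue=∅

Liveness:
  n0: in=∅ out={h}
  n1: in={h} out={h,y}
  n2: in={h} out={h,y}
  n3: in={h,y} out={h,y}
  n4: in={h,y} out={h}
  n5: in={h} out=∅
  n6: in=∅ out=∅
  n7: in=∅ out=∅

Interfere edges:
  a↔{h,y}
  e↔{h,y}
  h↔{a,e,x,y}
  v↔∅
  x↔{h}
  y↔{a,e,h}

N(h) = ["a", "e", "x", "y"]

Answer: ["a", "e", "x", "y"]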